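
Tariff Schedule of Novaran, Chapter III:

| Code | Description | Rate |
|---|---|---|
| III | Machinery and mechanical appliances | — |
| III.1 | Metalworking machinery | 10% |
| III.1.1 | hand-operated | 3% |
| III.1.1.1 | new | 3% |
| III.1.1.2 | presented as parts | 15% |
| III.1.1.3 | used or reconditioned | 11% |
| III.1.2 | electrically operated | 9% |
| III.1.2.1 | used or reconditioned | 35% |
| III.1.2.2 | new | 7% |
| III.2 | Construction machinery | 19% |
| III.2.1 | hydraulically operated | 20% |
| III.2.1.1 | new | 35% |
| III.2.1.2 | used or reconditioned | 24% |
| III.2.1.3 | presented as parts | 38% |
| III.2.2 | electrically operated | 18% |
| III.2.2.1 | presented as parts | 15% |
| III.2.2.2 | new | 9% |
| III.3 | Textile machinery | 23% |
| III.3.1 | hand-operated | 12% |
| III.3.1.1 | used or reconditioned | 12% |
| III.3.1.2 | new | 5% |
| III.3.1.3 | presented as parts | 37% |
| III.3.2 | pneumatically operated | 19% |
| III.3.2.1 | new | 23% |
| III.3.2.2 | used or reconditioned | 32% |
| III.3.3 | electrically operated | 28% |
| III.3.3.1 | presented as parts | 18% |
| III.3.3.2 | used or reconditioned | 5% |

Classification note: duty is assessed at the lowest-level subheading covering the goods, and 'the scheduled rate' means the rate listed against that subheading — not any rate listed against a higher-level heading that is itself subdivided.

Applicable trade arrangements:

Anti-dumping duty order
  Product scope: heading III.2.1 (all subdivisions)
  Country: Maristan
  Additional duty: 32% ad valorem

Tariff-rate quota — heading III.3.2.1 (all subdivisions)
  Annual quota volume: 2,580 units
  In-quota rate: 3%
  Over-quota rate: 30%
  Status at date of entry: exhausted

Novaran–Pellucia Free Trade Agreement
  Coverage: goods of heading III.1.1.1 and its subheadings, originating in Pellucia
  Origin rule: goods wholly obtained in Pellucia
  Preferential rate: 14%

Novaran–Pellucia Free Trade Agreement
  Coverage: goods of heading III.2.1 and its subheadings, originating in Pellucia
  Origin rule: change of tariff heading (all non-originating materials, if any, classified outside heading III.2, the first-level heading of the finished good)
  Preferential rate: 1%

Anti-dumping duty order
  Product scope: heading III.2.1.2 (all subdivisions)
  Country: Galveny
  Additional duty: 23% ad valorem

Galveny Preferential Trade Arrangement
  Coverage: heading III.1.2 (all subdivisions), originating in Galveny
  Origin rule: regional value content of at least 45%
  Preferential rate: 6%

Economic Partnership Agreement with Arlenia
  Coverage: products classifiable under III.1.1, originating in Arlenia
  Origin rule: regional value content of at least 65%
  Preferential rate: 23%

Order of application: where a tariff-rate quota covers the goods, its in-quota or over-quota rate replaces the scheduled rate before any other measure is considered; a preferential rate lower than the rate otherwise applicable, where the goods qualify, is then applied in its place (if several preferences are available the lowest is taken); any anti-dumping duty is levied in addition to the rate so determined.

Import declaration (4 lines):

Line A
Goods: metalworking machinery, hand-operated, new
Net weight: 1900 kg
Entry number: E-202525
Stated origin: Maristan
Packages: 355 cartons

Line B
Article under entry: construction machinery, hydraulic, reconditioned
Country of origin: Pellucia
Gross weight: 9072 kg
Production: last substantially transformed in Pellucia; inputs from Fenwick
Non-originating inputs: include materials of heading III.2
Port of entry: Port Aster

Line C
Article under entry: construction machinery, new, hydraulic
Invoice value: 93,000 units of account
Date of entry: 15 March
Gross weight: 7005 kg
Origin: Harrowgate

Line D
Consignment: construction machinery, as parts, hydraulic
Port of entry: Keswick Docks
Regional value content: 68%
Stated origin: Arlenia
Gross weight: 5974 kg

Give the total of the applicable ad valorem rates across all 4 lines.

100%

Line A: metalworking → III.1; hand-operated → III.1.1; new → III.1.1.1. Scheduled 3%. No special measure applies. → 3%.
Line B: construction → III.2; hydraulic → III.2.1; reconditioned → III.2.1.2. Scheduled 24%. Pellucia agreement on III.1.1.1: III.2.1.2 not covered; Pellucia agreement on III.2.1: CTH not met. → 24%.
Line C: construction → III.2; hydraulic → III.2.1; new → III.2.1.1. Scheduled 35%. No special measure applies. → 35%.
Line D: construction → III.2; hydraulic → III.2.1; as parts → III.2.1.3. Scheduled 38%. Arlenia agreement on III.1.1: III.2.1.3 not covered. → 38%.
Sum: 3% + 24% + 35% + 38% = 100%.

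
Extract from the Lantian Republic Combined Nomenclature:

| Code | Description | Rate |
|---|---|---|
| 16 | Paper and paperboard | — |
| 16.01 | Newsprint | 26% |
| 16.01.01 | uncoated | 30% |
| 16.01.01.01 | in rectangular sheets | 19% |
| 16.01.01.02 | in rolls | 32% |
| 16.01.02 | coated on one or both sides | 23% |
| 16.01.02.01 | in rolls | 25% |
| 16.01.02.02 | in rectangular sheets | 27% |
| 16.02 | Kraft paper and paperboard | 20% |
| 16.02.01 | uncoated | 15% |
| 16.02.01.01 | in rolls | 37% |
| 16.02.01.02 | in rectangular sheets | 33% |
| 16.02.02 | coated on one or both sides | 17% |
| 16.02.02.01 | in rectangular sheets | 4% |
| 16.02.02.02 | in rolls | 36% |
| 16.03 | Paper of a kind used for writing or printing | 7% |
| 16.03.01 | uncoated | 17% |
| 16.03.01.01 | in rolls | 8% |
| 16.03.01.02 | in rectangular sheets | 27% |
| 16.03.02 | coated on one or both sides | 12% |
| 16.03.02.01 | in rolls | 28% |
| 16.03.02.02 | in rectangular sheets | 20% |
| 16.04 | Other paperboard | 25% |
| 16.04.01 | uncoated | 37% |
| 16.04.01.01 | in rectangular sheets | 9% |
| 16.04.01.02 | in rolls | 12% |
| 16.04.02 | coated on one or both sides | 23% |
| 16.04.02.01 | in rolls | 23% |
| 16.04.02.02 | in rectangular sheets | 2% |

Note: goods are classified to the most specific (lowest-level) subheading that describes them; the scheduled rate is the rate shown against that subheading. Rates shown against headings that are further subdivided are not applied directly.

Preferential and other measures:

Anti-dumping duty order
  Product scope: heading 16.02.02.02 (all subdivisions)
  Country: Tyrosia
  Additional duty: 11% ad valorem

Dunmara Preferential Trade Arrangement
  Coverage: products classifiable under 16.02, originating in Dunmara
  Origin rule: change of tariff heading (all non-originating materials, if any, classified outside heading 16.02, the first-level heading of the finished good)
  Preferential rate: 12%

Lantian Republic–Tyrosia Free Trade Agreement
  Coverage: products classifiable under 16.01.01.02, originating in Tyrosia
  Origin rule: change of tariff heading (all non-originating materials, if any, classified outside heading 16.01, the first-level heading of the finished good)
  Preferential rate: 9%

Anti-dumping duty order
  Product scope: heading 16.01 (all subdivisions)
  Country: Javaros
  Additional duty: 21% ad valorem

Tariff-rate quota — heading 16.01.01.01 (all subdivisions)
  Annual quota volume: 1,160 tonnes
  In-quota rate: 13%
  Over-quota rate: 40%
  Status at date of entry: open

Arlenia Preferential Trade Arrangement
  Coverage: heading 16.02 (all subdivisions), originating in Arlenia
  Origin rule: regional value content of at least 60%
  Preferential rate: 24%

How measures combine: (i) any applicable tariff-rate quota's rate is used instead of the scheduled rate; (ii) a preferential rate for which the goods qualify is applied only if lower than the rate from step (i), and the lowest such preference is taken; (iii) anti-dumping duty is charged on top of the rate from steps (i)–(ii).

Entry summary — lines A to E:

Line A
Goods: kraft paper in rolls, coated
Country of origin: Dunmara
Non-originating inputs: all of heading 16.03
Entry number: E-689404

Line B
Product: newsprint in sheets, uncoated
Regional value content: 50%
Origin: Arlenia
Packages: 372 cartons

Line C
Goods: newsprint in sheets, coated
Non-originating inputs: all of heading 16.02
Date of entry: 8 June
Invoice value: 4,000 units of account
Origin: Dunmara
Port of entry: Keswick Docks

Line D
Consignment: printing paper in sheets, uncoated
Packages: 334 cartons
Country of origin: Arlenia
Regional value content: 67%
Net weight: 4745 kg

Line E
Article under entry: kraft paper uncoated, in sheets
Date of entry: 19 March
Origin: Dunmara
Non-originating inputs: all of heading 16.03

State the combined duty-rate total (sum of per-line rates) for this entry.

Line A: kraft paper → 16.02; coated → 16.02.02; in rolls → 16.02.02.02. Scheduled 36%. Dunmara agreement on 16.02: CTH met → 12% available; preferential 12%. → 12%.
Line B: newsprint → 16.01; uncoated → 16.01.01; in sheets → 16.01.01.01. Scheduled 19%. quota on 16.01.01.01 open → in-quota 13%; Arlenia agreement on 16.02: 16.01.01.01 not covered. → 13%.
Line C: newsprint → 16.01; coated → 16.01.02; in sheets → 16.01.02.02. Scheduled 27%. Dunmara agreement on 16.02: 16.01.02.02 not covered. → 27%.
Line D: printing paper → 16.03; uncoated → 16.03.01; in sheets → 16.03.01.02. Scheduled 27%. Arlenia agreement on 16.02: 16.03.01.02 not covered. → 27%.
Line E: kraft paper → 16.02; uncoated → 16.02.01; in sheets → 16.02.01.02. Scheduled 33%. Dunmara agreement on 16.02: CTH met → 12% available; preferential 12%. → 12%.
Sum: 12% + 13% + 27% + 27% + 12% = 91%.

91%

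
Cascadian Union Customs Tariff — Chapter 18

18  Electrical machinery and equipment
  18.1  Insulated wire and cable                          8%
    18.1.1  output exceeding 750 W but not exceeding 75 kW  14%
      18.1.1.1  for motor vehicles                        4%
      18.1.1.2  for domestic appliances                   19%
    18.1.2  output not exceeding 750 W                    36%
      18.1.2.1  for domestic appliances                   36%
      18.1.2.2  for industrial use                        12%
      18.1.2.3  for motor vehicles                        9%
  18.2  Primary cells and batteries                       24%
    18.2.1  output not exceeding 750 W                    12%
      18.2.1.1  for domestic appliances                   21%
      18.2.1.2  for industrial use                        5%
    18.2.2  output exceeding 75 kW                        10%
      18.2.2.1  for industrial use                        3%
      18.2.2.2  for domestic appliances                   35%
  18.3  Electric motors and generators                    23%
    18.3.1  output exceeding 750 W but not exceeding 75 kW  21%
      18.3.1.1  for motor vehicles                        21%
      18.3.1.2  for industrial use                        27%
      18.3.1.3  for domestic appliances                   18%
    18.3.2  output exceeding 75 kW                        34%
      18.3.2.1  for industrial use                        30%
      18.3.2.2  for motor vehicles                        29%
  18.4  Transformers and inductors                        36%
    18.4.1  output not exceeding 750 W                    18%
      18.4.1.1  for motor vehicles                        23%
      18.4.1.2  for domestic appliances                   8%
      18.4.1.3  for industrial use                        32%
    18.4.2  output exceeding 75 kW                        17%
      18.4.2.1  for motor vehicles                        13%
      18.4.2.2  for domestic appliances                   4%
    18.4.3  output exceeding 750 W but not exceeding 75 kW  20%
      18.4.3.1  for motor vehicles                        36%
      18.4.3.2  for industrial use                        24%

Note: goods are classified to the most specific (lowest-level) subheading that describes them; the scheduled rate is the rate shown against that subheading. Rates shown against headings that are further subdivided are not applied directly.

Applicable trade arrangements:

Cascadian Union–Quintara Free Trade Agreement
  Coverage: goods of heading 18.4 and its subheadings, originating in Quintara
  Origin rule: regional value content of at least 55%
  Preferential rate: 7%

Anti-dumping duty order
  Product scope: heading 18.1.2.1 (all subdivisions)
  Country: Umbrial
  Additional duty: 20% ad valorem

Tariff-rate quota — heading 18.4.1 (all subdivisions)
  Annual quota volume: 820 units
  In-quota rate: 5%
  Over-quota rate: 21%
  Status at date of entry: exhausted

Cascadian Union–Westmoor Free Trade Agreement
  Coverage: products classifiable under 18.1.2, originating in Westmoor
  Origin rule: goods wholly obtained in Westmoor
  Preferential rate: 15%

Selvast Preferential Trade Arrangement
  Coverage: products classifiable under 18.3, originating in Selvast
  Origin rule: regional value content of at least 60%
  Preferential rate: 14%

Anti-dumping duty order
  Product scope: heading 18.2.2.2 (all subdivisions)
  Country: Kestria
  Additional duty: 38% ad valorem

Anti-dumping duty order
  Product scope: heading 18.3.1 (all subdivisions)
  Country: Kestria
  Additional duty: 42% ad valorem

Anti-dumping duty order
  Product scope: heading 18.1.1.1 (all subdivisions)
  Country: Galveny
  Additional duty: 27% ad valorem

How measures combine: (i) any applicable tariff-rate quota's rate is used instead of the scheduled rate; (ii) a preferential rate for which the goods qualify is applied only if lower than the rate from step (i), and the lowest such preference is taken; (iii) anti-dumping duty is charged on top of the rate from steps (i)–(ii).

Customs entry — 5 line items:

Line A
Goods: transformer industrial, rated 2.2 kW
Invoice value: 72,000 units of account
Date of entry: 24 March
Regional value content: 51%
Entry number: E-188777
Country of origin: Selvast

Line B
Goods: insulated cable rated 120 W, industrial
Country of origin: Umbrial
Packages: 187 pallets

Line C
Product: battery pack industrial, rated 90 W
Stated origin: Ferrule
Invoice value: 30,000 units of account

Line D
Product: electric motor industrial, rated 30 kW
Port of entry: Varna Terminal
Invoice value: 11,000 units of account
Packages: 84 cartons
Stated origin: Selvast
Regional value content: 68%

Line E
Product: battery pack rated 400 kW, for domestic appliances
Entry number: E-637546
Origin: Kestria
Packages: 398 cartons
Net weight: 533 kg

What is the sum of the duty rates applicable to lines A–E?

Line A: transformer → 18.4; rated 2.2 kW → 18.4.3; industrial → 18.4.3.2. Scheduled 24%. Selvast agreement on 18.3: 18.4.3.2 not covered. → 24%.
Line B: insulated cable → 18.1; rated 120 W → 18.1.2; industrial → 18.1.2.2. Scheduled 12%. No special measure applies. → 12%.
Line C: battery pack → 18.2; rated 90 W → 18.2.1; industrial → 18.2.1.2. Scheduled 5%. No special measure applies. → 5%.
Line D: electric motor → 18.3; rated 30 kW → 18.3.1; industrial → 18.3.1.2. Scheduled 27%. Selvast agreement on 18.3: RVC ≥ 60% → 14% available; preferential 14%. → 14%.
Line E: battery pack → 18.2; rated 400 kW → 18.2.2; for domestic appliances → 18.2.2.2. Scheduled 35%. anti-dumping (Kestria, 18.2.2.2): +38%; total 35% + 38% = 73%. → 73%.
Sum: 24% + 12% + 5% + 14% + 73% = 128%.

128%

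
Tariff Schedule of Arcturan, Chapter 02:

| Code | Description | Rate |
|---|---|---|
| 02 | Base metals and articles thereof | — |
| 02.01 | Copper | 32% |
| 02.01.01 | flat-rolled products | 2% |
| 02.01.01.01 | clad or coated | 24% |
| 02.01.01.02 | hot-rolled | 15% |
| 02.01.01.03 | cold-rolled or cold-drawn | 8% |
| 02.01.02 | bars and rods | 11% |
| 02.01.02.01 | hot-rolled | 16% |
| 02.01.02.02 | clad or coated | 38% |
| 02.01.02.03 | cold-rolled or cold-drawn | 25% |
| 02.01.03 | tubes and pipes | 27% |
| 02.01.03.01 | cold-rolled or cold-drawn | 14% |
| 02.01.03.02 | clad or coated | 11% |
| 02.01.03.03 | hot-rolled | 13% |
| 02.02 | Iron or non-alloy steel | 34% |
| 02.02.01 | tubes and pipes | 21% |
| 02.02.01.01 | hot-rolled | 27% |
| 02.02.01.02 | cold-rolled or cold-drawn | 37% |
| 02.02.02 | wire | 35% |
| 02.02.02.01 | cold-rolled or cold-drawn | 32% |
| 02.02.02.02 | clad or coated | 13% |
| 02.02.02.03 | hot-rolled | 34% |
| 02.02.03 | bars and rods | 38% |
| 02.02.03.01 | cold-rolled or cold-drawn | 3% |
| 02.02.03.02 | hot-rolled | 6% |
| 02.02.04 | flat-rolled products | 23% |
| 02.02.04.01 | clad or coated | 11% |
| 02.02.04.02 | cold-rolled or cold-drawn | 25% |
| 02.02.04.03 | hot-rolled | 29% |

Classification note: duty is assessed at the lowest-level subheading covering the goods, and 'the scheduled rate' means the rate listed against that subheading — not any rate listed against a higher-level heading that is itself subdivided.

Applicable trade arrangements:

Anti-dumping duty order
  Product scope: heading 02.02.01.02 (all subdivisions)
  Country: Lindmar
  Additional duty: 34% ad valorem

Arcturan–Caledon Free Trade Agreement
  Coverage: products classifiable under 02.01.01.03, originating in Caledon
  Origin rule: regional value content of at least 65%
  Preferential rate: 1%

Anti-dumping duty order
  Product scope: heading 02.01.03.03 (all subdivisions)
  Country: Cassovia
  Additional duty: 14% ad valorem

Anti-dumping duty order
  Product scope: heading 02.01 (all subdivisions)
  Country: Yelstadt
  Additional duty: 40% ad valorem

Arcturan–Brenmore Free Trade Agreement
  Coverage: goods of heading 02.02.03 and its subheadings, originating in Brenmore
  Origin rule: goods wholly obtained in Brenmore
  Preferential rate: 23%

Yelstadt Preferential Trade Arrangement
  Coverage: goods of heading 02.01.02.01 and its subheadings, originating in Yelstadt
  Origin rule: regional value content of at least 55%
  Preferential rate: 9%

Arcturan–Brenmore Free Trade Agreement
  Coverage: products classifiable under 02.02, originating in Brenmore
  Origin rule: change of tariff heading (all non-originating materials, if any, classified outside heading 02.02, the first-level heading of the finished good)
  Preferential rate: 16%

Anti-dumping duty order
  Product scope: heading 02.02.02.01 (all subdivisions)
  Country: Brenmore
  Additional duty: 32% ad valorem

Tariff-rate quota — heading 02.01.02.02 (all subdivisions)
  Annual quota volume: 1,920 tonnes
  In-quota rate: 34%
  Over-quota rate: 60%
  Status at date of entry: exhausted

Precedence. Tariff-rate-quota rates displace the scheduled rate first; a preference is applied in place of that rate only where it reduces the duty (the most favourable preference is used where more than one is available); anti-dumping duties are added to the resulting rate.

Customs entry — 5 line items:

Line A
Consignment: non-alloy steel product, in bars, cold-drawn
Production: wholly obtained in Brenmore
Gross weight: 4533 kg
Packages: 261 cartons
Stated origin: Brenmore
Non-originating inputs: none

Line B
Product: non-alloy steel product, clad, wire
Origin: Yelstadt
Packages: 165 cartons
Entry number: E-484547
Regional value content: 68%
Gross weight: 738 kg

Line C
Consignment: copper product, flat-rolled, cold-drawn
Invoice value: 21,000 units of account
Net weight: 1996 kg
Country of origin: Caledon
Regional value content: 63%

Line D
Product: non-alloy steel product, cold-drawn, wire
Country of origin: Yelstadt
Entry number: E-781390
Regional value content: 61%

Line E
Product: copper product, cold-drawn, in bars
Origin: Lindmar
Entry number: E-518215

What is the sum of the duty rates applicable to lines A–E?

Line A: non-alloy steel → 02.02; in bars → 02.02.03; cold-drawn → 02.02.03.01. Scheduled 3%. Brenmore agreement on 02.02.03: wholly obtained → 23% available; Brenmore agreement on 02.02: CTH met → 16% available; preference 16% not lower than 3% → no reduction. → 3%.
Line B: non-alloy steel → 02.02; wire → 02.02.02; clad → 02.02.02.02. Scheduled 13%. Yelstadt agreement on 02.01.02.01: 02.02.02.02 not covered. → 13%.
Line C: copper → 02.01; flat-rolled → 02.01.01; cold-drawn → 02.01.01.03. Scheduled 8%. Caledon agreement on 02.01.01.03: RVC < 65%. → 8%.
Line D: non-alloy steel → 02.02; wire → 02.02.02; cold-drawn → 02.02.02.01. Scheduled 32%. Yelstadt agreement on 02.01.02.01: 02.02.02.01 not covered. → 32%.
Line E: copper → 02.01; in bars → 02.01.02; cold-drawn → 02.01.02.03. Scheduled 25%. No special measure applies. → 25%.
Sum: 3% + 13% + 8% + 32% + 25% = 81%.

81%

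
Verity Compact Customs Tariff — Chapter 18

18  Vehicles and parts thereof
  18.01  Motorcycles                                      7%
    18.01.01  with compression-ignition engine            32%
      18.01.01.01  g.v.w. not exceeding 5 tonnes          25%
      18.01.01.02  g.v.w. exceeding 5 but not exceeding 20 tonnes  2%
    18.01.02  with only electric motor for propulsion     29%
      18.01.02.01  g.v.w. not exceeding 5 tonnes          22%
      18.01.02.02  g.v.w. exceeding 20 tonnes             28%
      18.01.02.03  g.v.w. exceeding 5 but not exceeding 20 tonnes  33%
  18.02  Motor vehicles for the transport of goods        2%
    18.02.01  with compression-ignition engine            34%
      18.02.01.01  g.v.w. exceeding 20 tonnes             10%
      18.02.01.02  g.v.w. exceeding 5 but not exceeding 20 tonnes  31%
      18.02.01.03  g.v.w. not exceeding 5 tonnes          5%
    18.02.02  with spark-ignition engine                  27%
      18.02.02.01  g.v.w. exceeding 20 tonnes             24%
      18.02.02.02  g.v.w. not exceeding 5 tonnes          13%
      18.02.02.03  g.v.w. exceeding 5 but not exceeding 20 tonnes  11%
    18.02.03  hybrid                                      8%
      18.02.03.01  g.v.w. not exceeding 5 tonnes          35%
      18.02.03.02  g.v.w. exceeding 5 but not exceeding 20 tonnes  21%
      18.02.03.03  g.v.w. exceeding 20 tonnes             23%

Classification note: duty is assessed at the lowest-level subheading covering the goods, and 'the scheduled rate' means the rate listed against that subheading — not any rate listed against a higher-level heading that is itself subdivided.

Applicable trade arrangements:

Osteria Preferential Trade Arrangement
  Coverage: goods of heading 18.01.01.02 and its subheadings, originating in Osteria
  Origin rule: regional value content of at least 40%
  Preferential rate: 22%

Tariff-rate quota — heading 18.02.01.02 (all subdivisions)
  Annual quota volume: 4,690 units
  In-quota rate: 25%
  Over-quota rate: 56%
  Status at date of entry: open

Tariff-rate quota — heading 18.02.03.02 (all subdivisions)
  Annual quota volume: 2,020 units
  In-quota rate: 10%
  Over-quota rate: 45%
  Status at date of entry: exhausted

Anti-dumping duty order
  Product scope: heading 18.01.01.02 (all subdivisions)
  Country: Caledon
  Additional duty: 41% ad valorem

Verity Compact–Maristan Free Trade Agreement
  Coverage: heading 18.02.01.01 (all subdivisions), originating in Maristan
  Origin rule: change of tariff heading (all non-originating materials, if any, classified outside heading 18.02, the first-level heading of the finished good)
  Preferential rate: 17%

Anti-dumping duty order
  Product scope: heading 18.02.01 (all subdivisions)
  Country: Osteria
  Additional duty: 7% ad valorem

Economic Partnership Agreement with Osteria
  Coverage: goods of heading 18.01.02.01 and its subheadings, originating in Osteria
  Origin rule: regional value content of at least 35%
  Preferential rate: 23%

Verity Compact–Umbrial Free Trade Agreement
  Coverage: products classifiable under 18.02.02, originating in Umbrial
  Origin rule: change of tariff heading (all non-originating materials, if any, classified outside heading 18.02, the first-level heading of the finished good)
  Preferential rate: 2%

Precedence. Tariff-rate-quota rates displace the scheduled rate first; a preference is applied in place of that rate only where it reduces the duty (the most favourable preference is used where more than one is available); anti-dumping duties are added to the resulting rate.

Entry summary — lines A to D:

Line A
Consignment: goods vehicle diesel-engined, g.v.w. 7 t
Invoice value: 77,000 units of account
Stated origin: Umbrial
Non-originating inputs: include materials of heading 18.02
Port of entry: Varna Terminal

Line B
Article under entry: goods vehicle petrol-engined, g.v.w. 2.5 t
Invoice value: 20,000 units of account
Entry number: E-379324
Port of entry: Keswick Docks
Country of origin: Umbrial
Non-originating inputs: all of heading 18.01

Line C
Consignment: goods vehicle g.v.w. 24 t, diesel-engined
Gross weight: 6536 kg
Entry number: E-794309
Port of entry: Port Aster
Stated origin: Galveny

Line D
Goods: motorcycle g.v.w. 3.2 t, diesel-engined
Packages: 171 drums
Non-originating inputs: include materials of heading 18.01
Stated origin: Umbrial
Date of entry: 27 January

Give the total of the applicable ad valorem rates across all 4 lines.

62%

Line A: goods vehicle → 18.02; diesel-engined → 18.02.01; g.v.w. 7 t → 18.02.01.02. Scheduled 31%. quota on 18.02.01.02 open → in-quota 25%; Umbrial agreement on 18.02.02: 18.02.01.02 not covered. → 25%.
Line B: goods vehicle → 18.02; petrol-engined → 18.02.02; g.v.w. 2.5 t → 18.02.02.02. Scheduled 13%. Umbrial agreement on 18.02.02: CTH met → 2% available; preferential 2%. → 2%.
Line C: goods vehicle → 18.02; diesel-engined → 18.02.01; g.v.w. 24 t → 18.02.01.01. Scheduled 10%. No special measure applies. → 10%.
Line D: motorcycle → 18.01; diesel-engined → 18.01.01; g.v.w. 3.2 t → 18.01.01.01. Scheduled 25%. Umbrial agreement on 18.02.02: 18.01.01.01 not covered. → 25%.
Sum: 25% + 2% + 10% + 25% = 62%.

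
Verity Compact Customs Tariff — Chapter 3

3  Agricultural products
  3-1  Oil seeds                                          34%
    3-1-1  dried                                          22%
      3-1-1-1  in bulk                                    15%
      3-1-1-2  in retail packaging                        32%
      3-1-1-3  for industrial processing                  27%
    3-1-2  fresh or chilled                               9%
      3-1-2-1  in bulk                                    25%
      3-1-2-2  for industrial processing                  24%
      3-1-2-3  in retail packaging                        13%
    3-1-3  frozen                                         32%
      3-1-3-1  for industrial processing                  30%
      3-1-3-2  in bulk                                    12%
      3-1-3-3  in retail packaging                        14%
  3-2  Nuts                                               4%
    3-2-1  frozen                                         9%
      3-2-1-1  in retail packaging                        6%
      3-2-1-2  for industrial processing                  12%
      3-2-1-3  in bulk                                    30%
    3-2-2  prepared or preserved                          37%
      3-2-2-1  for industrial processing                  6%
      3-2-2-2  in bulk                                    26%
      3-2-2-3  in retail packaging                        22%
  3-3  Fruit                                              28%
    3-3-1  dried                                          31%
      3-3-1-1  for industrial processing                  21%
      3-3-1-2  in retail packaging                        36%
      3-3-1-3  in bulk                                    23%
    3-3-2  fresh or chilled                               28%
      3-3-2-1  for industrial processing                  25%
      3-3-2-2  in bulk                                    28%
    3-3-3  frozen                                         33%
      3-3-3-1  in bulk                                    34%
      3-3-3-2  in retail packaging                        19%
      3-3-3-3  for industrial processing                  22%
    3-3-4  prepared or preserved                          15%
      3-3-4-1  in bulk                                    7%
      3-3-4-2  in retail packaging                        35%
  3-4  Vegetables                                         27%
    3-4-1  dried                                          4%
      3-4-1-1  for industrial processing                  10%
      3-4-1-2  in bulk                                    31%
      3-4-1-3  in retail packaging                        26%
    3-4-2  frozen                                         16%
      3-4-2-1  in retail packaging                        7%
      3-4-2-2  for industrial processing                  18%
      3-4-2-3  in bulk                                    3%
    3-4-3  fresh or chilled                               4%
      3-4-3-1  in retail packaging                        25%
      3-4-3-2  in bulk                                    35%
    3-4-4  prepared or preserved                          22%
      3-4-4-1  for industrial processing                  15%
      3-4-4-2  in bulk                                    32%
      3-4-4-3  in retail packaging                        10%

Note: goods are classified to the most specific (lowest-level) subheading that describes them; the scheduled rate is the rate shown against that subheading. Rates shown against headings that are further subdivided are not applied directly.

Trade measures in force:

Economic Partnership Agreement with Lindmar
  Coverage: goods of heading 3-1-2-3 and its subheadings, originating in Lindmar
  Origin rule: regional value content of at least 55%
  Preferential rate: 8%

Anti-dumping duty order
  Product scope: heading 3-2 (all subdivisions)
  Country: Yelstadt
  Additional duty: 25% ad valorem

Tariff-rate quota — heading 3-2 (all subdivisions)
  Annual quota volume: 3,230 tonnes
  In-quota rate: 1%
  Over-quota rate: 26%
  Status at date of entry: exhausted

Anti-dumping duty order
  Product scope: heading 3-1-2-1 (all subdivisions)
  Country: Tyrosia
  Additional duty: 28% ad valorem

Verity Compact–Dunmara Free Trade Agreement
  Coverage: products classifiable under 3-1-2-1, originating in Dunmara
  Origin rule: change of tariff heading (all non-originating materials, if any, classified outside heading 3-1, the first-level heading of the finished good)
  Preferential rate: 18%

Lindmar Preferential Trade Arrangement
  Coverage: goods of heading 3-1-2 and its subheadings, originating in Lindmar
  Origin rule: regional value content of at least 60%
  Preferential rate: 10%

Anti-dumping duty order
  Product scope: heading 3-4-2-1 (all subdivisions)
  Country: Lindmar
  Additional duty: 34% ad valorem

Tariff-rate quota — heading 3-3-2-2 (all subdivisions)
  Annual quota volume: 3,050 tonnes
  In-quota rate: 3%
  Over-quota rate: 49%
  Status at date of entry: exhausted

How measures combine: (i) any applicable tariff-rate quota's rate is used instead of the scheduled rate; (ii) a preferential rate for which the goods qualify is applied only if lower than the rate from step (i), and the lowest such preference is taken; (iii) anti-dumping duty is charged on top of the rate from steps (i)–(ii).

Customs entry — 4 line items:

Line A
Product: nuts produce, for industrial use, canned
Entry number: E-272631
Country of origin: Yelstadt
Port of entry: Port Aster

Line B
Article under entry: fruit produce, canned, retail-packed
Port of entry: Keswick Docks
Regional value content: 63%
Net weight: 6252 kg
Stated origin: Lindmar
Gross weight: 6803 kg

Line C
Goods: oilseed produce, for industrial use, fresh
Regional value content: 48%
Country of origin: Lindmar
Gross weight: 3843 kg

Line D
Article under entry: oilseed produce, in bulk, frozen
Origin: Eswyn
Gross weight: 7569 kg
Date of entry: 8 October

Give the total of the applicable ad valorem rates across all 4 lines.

Line A: nuts → 3-2; canned → 3-2-2; for industrial use → 3-2-2-1. Scheduled 6%. quota on 3-2 exhausted → over-quota 26%; anti-dumping (Yelstadt, 3-2): +25%; total 26% + 25% = 51%. → 51%.
Line B: fruit → 3-3; canned → 3-3-4; retail-packed → 3-3-4-2. Scheduled 35%. Lindmar agreement on 3-1-2-3: 3-3-4-2 not covered; Lindmar agreement on 3-1-2: 3-3-4-2 not covered. → 35%.
Line C: oilseed → 3-1; fresh → 3-1-2; for industrial use → 3-1-2-2. Scheduled 24%. Lindmar agreement on 3-1-2-3: 3-1-2-2 not covered; Lindmar agreement on 3-1-2: RVC < 60%. → 24%.
Line D: oilseed → 3-1; frozen → 3-1-3; in bulk → 3-1-3-2. Scheduled 12%. No special measure applies. → 12%.
Sum: 51% + 35% + 24% + 12% = 122%.

122%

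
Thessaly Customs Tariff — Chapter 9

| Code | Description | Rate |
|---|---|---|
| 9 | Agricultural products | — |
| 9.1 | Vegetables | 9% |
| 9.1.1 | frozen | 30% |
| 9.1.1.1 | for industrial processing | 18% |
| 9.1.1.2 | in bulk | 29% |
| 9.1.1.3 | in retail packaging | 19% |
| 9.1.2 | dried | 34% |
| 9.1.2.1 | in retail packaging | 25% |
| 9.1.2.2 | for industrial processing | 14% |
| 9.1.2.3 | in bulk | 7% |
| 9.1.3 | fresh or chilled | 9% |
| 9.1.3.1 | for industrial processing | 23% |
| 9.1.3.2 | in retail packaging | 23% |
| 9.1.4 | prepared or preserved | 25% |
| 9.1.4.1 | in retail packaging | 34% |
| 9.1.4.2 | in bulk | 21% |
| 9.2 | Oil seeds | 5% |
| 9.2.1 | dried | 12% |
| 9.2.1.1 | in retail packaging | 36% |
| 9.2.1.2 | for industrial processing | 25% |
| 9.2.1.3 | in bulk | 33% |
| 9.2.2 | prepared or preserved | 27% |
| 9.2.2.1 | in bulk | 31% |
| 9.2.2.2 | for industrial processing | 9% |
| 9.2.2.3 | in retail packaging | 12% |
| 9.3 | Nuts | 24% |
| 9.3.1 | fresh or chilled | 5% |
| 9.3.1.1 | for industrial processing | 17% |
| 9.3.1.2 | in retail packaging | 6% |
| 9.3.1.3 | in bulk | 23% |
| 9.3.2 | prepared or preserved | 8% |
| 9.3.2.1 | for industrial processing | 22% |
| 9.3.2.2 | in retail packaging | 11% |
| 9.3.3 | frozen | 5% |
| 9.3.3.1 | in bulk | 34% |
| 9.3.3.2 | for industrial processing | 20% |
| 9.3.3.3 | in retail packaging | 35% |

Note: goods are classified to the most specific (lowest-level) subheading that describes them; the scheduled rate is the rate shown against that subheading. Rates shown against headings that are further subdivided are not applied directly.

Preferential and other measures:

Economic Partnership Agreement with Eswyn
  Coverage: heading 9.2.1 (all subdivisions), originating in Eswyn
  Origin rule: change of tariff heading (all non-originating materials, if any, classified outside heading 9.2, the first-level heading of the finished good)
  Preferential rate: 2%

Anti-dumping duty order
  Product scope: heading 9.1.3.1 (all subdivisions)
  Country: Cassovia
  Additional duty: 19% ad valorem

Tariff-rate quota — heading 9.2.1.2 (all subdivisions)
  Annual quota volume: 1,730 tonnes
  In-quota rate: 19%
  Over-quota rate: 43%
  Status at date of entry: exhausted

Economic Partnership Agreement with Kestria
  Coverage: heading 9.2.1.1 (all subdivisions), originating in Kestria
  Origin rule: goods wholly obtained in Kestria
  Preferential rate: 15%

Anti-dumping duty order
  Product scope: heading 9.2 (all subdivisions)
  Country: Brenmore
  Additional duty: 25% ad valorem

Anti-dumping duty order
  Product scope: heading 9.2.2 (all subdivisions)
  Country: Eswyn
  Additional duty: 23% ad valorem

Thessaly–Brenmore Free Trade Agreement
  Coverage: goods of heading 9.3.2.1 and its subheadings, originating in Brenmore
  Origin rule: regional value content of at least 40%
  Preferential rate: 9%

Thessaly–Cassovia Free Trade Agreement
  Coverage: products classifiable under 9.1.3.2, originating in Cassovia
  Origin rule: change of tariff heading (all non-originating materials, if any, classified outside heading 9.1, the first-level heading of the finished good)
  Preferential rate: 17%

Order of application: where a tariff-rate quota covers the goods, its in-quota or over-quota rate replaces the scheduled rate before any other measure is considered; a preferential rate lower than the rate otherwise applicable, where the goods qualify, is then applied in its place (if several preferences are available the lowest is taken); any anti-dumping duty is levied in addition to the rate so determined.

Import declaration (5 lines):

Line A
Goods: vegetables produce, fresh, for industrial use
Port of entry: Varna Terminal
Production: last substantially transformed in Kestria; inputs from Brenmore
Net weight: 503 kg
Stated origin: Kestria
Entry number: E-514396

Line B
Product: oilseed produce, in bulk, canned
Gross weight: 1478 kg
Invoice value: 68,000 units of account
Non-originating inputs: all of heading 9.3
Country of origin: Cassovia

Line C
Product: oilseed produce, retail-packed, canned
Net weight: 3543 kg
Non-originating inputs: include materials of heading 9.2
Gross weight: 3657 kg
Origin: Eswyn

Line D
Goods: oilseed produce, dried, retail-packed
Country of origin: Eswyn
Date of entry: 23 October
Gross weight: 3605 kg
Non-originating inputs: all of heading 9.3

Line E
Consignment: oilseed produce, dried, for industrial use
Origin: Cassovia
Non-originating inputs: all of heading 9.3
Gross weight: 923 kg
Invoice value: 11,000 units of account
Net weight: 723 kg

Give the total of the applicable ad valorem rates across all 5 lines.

Line A: vegetables → 9.1; fresh → 9.1.3; for industrial use → 9.1.3.1. Scheduled 23%. Kestria agreement on 9.2.1.1: 9.1.3.1 not covered. → 23%.
Line B: oilseed → 9.2; canned → 9.2.2; in bulk → 9.2.2.1. Scheduled 31%. Cassovia agreement on 9.1.3.2: 9.2.2.1 not covered. → 31%.
Line C: oilseed → 9.2; canned → 9.2.2; retail-packed → 9.2.2.3. Scheduled 12%. Eswyn agreement on 9.2.1: 9.2.2.3 not covered; anti-dumping (Eswyn, 9.2.2): +23%; total 12% + 23% = 35%. → 35%.
Line D: oilseed → 9.2; dried → 9.2.1; retail-packed → 9.2.1.1. Scheduled 36%. Eswyn agreement on 9.2.1: CTH met → 2% available; preferential 2%. → 2%.
Line E: oilseed → 9.2; dried → 9.2.1; for industrial use → 9.2.1.2. Scheduled 25%. quota on 9.2.1.2 exhausted → over-quota 43%; Cassovia agreement on 9.1.3.2: 9.2.1.2 not covered. → 43%.
Sum: 23% + 31% + 35% + 2% + 43% = 134%.

134%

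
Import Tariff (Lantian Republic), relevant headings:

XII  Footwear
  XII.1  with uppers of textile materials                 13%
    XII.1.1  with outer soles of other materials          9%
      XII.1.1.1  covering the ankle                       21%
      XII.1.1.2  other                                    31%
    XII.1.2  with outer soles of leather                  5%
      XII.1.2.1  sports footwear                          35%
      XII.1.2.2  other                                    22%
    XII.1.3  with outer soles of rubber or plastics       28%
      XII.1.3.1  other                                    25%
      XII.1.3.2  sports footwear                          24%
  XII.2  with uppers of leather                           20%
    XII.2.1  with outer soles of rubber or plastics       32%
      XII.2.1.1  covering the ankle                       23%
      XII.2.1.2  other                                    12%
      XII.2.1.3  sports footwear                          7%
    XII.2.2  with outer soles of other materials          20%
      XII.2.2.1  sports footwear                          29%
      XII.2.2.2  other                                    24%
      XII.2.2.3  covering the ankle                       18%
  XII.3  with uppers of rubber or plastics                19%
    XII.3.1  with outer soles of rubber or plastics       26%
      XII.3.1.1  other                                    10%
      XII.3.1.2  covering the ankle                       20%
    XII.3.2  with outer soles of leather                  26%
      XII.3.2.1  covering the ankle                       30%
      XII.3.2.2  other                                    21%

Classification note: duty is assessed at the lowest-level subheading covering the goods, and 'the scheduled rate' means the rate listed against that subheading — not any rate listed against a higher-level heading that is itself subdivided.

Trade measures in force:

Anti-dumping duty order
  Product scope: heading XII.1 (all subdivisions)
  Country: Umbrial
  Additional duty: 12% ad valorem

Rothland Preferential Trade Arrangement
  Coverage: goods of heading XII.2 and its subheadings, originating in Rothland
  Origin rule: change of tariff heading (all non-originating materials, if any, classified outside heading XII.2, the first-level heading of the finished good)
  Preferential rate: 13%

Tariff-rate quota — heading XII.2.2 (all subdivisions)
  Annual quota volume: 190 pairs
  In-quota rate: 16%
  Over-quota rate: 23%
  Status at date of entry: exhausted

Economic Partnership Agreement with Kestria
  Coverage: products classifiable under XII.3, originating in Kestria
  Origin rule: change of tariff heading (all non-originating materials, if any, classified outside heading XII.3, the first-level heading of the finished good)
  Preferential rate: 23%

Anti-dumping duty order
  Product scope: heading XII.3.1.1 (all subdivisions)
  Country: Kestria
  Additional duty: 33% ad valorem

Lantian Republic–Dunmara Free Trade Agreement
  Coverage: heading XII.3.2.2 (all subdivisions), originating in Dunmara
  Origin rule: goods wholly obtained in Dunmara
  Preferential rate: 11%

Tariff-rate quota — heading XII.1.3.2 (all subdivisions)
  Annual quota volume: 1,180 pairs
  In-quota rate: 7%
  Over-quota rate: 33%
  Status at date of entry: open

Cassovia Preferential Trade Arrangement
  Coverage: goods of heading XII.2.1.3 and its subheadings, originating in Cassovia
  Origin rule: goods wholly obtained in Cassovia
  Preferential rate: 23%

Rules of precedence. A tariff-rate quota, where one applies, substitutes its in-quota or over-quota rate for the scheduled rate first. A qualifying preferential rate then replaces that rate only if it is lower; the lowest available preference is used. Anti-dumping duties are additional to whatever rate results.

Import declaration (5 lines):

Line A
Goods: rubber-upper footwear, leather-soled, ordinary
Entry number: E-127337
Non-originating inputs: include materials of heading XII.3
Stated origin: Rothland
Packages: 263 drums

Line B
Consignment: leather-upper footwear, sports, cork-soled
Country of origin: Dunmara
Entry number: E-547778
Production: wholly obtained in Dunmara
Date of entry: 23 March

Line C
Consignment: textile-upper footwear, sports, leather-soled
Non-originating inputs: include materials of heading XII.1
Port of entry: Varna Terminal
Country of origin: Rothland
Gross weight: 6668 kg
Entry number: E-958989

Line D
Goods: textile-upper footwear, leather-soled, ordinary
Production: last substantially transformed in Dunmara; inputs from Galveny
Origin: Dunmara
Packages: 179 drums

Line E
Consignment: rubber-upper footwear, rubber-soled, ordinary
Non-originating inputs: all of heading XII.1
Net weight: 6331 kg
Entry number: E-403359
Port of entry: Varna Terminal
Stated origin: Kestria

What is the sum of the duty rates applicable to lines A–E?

144%

Line A: rubber-upper → XII.3; leather-soled → XII.3.2; ordinary → XII.3.2.2. Scheduled 21%. Rothland agreement on XII.2: XII.3.2.2 not covered. → 21%.
Line B: leather-upper → XII.2; cork-soled → XII.2.2; sports → XII.2.2.1. Scheduled 29%. quota on XII.2.2 exhausted → over-quota 23%; Dunmara agreement on XII.3.2.2: XII.2.2.1 not covered. → 23%.
Line C: textile-upper → XII.1; leather-soled → XII.1.2; sports → XII.1.2.1. Scheduled 35%. Rothland agreement on XII.2: XII.1.2.1 not covered. → 35%.
Line D: textile-upper → XII.1; leather-soled → XII.1.2; ordinary → XII.1.2.2. Scheduled 22%. Dunmara agreement on XII.3.2.2: XII.1.2.2 not covered. → 22%.
Line E: rubber-upper → XII.3; rubber-soled → XII.3.1; ordinary → XII.3.1.1. Scheduled 10%. Kestria agreement on XII.3: CTH met → 23% available; preference 23% not lower than 10% → no reduction; anti-dumping (Kestria, XII.3.1.1): +33%; total 10% + 33% = 43%. → 43%.
Sum: 21% + 23% + 35% + 22% + 43% = 144%.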